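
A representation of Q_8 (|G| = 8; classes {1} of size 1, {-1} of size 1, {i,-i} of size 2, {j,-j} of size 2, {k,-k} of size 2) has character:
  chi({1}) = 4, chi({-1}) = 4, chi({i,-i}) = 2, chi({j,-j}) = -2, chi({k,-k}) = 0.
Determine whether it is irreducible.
Not irreducible (reducible): <chi, chi> = 6 > 1.

Proof sketch: <chi, chi> = (1/|G|) sum_C |C| * |chi(C)|^2 = (1/8)[1*|4|^2 + 1*|4|^2 + 2*|2|^2 + 2*|-2|^2 + 2*|0|^2]
  = (1/8)[(16) + (16) + (8) + (8) + (0)] = 48/8 = 6.
A character is irreducible iff <chi, chi> = 1, so this representation is reducible.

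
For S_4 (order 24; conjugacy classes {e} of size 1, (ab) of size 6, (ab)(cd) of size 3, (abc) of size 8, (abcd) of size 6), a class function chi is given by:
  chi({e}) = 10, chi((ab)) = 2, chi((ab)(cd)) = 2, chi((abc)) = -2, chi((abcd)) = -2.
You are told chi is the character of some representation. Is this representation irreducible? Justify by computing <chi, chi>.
Not irreducible (reducible): <chi, chi> = 8 > 1.

Justification: <chi, chi> = (1/|G|) sum_C |C| * |chi(C)|^2 = (1/24)[1*|10|^2 + 6*|2|^2 + 3*|2|^2 + 8*|-2|^2 + 6*|-2|^2]
  = (1/24)[(100) + (24) + (12) + (32) + (24)] = 192/24 = 8.
A character is irreducible iff <chi, chi> = 1, so this representation is reducible.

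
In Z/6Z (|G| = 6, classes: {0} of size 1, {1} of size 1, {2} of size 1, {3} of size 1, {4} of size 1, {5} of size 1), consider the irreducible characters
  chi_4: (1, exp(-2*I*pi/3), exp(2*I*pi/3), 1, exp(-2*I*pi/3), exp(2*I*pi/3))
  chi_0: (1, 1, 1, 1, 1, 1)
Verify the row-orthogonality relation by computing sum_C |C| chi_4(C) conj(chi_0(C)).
Sum = 0; so <chi_4, chi_0> = 0 (distinct irreducibles are orthogonal).

Proof sketch: Compute term by term over conjugacy classes (|C| * chi_4(C) * conj(chi_0(C))):
  1*(1)*conj(1) + 1*(exp(-2*I*pi/3))*conj(1) + 1*(exp(2*I*pi/3))*conj(1) + 1*(1)*conj(1) + 1*(exp(-2*I*pi/3))*conj(1) + 1*(exp(2*I*pi/3))*conj(1)
  = (1) + (exp(-2*I*pi/3)) + (exp(2*I*pi/3)) + (1) + (exp(-2*I*pi/3)) + (exp(2*I*pi/3))
  = 0.
(Exp terms are combined using exp(i*s)*conj(exp(i*t)) = exp(i*(s-t)), and sums of them are collapsed using the identity that for every m > 1 the m distinct m-th roots of unity sum to 0, e.g. 1 + exp(2*I*pi/3) + exp(-2*I*pi/3) = 0.)
Dividing by |G| = 6 gives 0/6 = 0, matching the row-orthogonality relation <chi_4, chi_0> = [chi_4 = chi_0].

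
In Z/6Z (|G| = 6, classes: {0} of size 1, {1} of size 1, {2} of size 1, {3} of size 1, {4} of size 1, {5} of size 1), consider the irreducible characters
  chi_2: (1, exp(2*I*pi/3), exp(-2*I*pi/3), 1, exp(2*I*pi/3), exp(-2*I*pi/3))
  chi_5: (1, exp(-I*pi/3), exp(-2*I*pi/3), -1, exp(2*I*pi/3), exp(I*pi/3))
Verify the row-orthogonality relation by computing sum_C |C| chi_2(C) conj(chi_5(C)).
Sum = 0; so <chi_2, chi_5> = 0 (distinct irreducibles are orthogonal).

Argument: Compute term by term over conjugacy classes (|C| * chi_2(C) * conj(chi_5(C))):
  1*(1)*conj(1) + 1*(exp(2*I*pi/3))*conj(exp(-I*pi/3)) + 1*(exp(-2*I*pi/3))*conj(exp(-2*I*pi/3)) + 1*(1)*conj(-1) + 1*(exp(2*I*pi/3))*conj(exp(2*I*pi/3)) + 1*(exp(-2*I*pi/3))*conj(exp(I*pi/3))
  = (1) + (-1) + (1) + (-1) + (1) + (-1)
  = 0.
(Exp terms are combined using exp(i*s)*conj(exp(i*t)) = exp(i*(s-t)), and sums of them are collapsed using the identity that for every m > 1 the m distinct m-th roots of unity sum to 0, e.g. 1 + exp(2*I*pi/3) + exp(-2*I*pi/3) = 0.)
Dividing by |G| = 6 gives 0/6 = 0, matching the row-orthogonality relation <chi_2, chi_5> = [chi_2 = chi_5].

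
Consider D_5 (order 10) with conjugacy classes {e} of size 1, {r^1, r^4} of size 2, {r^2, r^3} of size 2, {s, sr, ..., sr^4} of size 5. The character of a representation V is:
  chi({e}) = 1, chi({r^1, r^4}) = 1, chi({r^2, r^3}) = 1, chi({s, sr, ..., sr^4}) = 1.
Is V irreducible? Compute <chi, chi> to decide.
Irreducible: <chi, chi> = 1.

Argument: <chi, chi> = (1/|G|) sum_C |C| * |chi(C)|^2 = (1/10)[1*|1|^2 + 2*|1|^2 + 2*|1|^2 + 5*|1|^2]
  = (1/10)[(1) + (2) + (2) + (5)] = 10/10 = 1.
A character is irreducible iff <chi, chi> = 1, so this representation is irreducible.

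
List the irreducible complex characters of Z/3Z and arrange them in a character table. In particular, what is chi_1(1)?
Character table of Z/3Z (irreps indexed chi_0,...,chi_2 with chi_k(m) = zeta_3^(k*m), zeta_3 = exp(2*pi*i/3)):
  irrep \ class  {0} (size 1)  {1} (size 1)    {2} (size 1)  
  chi_0          1             1               1             
  chi_1          1             exp(2*I*pi/3)   exp(-2*I*pi/3)
  chi_2          1             exp(-2*I*pi/3)  exp(2*I*pi/3) 

Spot check: chi_1(1) = zeta_3^(1*1) = zeta_3^1 = exp(2*I*pi/3).

Reasoning: Z/3Z is abelian, so all 3 irreducible complex representations are 1-dimensional. They are given by chi_k(m) = zeta_3^(k*m) for k = 0,...,2. Row orthogonality: sum_m chi_k(m) conj(chi_l(m)) = 3 * [k = l].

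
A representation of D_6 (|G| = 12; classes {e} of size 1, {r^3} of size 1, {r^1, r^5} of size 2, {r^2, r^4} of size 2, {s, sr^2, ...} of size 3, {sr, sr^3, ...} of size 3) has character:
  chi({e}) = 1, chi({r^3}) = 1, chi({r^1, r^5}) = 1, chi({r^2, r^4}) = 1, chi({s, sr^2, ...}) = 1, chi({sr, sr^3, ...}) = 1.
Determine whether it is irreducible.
Irreducible: <chi, chi> = 1.

Proof sketch: <chi, chi> = (1/|G|) sum_C |C| * |chi(C)|^2 = (1/12)[1*|1|^2 + 1*|1|^2 + 2*|1|^2 + 2*|1|^2 + 3*|1|^2 + 3*|1|^2]
  = (1/12)[(1) + (1) + (2) + (2) + (3) + (3)] = 12/12 = 1.
A character is irreducible iff <chi, chi> = 1, so this representation is irreducible.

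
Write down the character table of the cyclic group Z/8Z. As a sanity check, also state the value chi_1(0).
Character table of Z/8Z (irreps indexed chi_0,...,chi_7 with chi_k(m) = zeta_8^(k*m), zeta_8 = exp(2*pi*i/8)):
  irrep \ class  {0} (size 1)  {1} (size 1)    {2} (size 1)  {3} (size 1)    {4} (size 1)  {5} (size 1)    {6} (size 1)  {7} (size 1)  
  chi_0          1             1               1             1               1             1               1             1             
  chi_1          1             exp(I*pi/4)     I             exp(3*I*pi/4)   -1            exp(-3*I*pi/4)  -I            exp(-I*pi/4)  
  chi_2          1             I               -1            -I              1             I               -1            -I            
  chi_3          1             exp(3*I*pi/4)   -I            exp(I*pi/4)     -1            exp(-I*pi/4)    I             exp(-3*I*pi/4)
  chi_4          1             -1              1             -1              1             -1              1             -1            
  chi_5          1             exp(-3*I*pi/4)  I             exp(-I*pi/4)    -1            exp(I*pi/4)     -I            exp(3*I*pi/4) 
  chi_6          1             -I              -1            I               1             -I              -1            I             
  chi_7          1             exp(-I*pi/4)    -I            exp(-3*I*pi/4)  -1            exp(3*I*pi/4)   I             exp(I*pi/4)   

Spot check: chi_1(0) = zeta_8^(1*0) = zeta_8^0 = 1.

Explanation: Z/8Z is abelian, so all 8 irreducible complex representations are 1-dimensional. They are given by chi_k(m) = zeta_8^(k*m) for k = 0,...,7. Row orthogonality: sum_m chi_k(m) conj(chi_l(m)) = 8 * [k = l].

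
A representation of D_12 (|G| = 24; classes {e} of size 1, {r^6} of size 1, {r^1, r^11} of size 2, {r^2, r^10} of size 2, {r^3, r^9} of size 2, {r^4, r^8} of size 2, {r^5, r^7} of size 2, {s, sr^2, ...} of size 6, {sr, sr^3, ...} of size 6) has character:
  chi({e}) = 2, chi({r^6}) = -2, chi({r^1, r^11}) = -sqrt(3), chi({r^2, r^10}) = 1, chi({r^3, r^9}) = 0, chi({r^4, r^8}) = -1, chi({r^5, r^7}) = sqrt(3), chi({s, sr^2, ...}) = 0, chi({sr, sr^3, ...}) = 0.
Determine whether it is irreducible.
Irreducible: <chi, chi> = 1.

Derivation: <chi, chi> = (1/|G|) sum_C |C| * |chi(C)|^2 = (1/24)[1*|2|^2 + 1*|-2|^2 + 2*|-sqrt(3)|^2 + 2*|1|^2 + 2*|0|^2 + 2*|-1|^2 + 2*|sqrt(3)|^2 + 6*|0|^2 + 6*|0|^2]
  = (1/24)[(4) + (4) + (6) + (2) + (0) + (2) + (6) + (0) + (0)] = 24/24 = 1.
A character is irreducible iff <chi, chi> = 1, so this representation is irreducible.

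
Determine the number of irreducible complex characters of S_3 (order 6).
3

Proof sketch: The number of irreducible complex representations of a finite group equals its number of conjugacy classes. Conjugacy classes in S_3 correspond to cycle types, i.e. partitions of 3; there are p(3) = 3 of them, so S_3 (order 6) has exactly 3 irreducible complex representations.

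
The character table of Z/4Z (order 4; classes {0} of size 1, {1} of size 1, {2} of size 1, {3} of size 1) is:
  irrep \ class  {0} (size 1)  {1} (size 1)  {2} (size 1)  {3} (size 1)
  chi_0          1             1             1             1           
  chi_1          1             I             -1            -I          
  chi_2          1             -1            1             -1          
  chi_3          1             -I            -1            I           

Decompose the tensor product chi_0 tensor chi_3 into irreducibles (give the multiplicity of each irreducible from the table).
chi_0 tensor chi_3 = chi_3 (all other irreducibles have multiplicity 0).

Reasoning: The character of a tensor product is the pointwise product (chi_0 * chi_3)(C) = chi_0(C) * chi_3(C):
  {0}: (1)*(1), {1}: (1)*(-I), {2}: (1)*(-1), {3}: (1)*(I)
so (chi_0 * chi_3) takes values
  {0} -> 1, {1} -> -I, {2} -> -1, {3} -> I.
Now take the inner product of this character with each irreducible chi from the table, <chi_0*chi_3, chi> = (1/4) sum_C |C| (chi_0*chi_3)(C) conj(chi(C)):
  <chi_0*chi_3, chi_0> = (1/4)[1*(1)*conj(1) + 1*(-I)*conj(1) + 1*(-1)*conj(1) + 1*(I)*conj(1)]
      = (1/4)[(1) + (-I) + (-1) + (I)] = 0/4 = 0
  <chi_0*chi_3, chi_1> = (1/4)[1*(1)*conj(1) + 1*(-I)*conj(I) + 1*(-1)*conj(-1) + 1*(I)*conj(-I)]
      = (1/4)[(1) + (-1) + (1) + (-1)] = 0/4 = 0
  <chi_0*chi_3, chi_2> = (1/4)[1*(1)*conj(1) + 1*(-I)*conj(-1) + 1*(-1)*conj(1) + 1*(I)*conj(-1)]
      = (1/4)[(1) + (I) + (-1) + (-I)] = 0/4 = 0
  <chi_0*chi_3, chi_3> = (1/4)[1*(1)*conj(1) + 1*(-I)*conj(-I) + 1*(-1)*conj(-1) + 1*(I)*conj(I)]
      = (1/4)[(1) + (1) + (1) + (1)] = 4/4 = 1
(Exp terms are combined using exp(i*s)*conj(exp(i*t)) = exp(i*(s-t)), and sums of them are collapsed using the identity that for every m > 1 the m distinct m-th roots of unity sum to 0, e.g. 1 + exp(2*I*pi/3) + exp(-2*I*pi/3) = 0.)
Hence the multiplicities are chi_3: 1. Dimension check: dim(chi_0)*dim(chi_3) = 1*1 = 1 and sum (mult * dim) = 1*1 = 1.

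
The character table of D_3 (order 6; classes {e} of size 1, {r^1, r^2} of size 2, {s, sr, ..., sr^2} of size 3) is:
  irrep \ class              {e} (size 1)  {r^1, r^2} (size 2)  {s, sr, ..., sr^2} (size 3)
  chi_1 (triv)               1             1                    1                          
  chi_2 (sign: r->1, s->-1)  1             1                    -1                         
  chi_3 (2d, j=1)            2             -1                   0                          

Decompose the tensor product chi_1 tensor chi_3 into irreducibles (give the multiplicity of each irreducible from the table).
chi_1 tensor chi_3 = chi_3 (all other irreducibles have multiplicity 0).

Explanation: The character of a tensor product is the pointwise product (chi_1 * chi_3)(C) = chi_1(C) * chi_3(C):
  {e}: (1)*(2), {r^1, r^2}: (1)*(-1), {s, sr, ..., sr^2}: (1)*(0)
so (chi_1 * chi_3) takes values
  {e} -> 2, {r^1, r^2} -> -1, {s, sr, ..., sr^2} -> 0.
Now take the inner product of this character with each irreducible chi from the table, <chi_1*chi_3, chi> = (1/6) sum_C |C| (chi_1*chi_3)(C) conj(chi(C)):
  <chi_1*chi_3, chi_1> = (1/6)[1*(2)*conj(1) + 2*(-1)*conj(1) + 3*(0)*conj(1)]
      = (1/6)[(2) + (-2) + (0)] = 0/6 = 0
  <chi_1*chi_3, chi_2> = (1/6)[1*(2)*conj(1) + 2*(-1)*conj(1) + 3*(0)*conj(-1)]
      = (1/6)[(2) + (-2) + (0)] = 0/6 = 0
  <chi_1*chi_3, chi_3> = (1/6)[1*(2)*conj(2) + 2*(-1)*conj(-1) + 3*(0)*conj(0)]
      = (1/6)[(4) + (2) + (0)] = 6/6 = 1
Hence the multiplicities are chi_3: 1. Dimension check: dim(chi_1)*dim(chi_3) = 1*2 = 2 and sum (mult * dim) = 1*2 = 2.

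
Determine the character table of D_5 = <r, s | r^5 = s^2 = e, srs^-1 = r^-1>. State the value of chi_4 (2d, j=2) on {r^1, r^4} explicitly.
Conjugacy classes: {e} of size 1, {r^1, r^4} of size 2, {r^2, r^3} of size 2, {s, sr, ..., sr^4} of size 5.
Character table:
  irrep \ class              {e} (size 1)  {r^1, r^4} (size 2)  {r^2, r^3} (size 2)  {s, sr, ..., sr^4} (size 5)
  chi_1 (triv)               1             1                    1                    1                          
  chi_2 (sign: r->1, s->-1)  1             1                    1                    -1                         
  chi_3 (2d, j=1)            2             -1/2 + sqrt(5)/2     -sqrt(5)/2 - 1/2     0                          
  chi_4 (2d, j=2)            2             -sqrt(5)/2 - 1/2     -1/2 + sqrt(5)/2     0                          

Spot check: chi_4 (2d, j=2) on {r^1, r^4} = -sqrt(5)/2 - 1/2.

Reasoning: D_5 has order 2*5 = 10 with 4 conjugacy classes, hence 4 irreducibles. Sum of squared dims 1 + 1 + 4 + 4 = 10 = |G|. Linear characters come from the abelianisation; the 2-dimensional irreps have character r^k -> 2*cos(2*pi*j*k/5), reflections -> 0.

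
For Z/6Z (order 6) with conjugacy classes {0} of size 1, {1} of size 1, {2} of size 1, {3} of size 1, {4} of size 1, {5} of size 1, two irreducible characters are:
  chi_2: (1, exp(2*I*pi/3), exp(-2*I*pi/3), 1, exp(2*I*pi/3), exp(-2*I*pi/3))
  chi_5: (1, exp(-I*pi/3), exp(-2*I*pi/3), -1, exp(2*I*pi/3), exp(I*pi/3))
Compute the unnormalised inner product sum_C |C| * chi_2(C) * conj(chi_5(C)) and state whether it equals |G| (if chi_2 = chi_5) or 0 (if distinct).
Sum = 0; so <chi_2, chi_5> = 0 (distinct irreducibles are orthogonal).

Proof sketch: Compute term by term over conjugacy classes (|C| * chi_2(C) * conj(chi_5(C))):
  1*(1)*conj(1) + 1*(exp(2*I*pi/3))*conj(exp(-I*pi/3)) + 1*(exp(-2*I*pi/3))*conj(exp(-2*I*pi/3)) + 1*(1)*conj(-1) + 1*(exp(2*I*pi/3))*conj(exp(2*I*pi/3)) + 1*(exp(-2*I*pi/3))*conj(exp(I*pi/3))
  = (1) + (-1) + (1) + (-1) + (1) + (-1)
  = 0.
(Exp terms are combined using exp(i*s)*conj(exp(i*t)) = exp(i*(s-t)), and sums of them are collapsed using the identity that for every m > 1 the m distinct m-th roots of unity sum to 0, e.g. 1 + exp(2*I*pi/3) + exp(-2*I*pi/3) = 0.)
Dividing by |G| = 6 gives 0/6 = 0, matching the row-orthogonality relation <chi_2, chi_5> = [chi_2 = chi_5].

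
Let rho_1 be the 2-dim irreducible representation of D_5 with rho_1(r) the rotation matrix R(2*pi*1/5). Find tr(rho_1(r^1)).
chi_{rho_1}(r^1) = 2*cos(2*pi*1*1/5) = -1/2 + sqrt(5)/2

Justification: rho_1(r^1) is rotation by angle 2*pi*1*1/5, whose trace is 2*cos(2*pi*1*1/5) = -1/2 + sqrt(5)/2.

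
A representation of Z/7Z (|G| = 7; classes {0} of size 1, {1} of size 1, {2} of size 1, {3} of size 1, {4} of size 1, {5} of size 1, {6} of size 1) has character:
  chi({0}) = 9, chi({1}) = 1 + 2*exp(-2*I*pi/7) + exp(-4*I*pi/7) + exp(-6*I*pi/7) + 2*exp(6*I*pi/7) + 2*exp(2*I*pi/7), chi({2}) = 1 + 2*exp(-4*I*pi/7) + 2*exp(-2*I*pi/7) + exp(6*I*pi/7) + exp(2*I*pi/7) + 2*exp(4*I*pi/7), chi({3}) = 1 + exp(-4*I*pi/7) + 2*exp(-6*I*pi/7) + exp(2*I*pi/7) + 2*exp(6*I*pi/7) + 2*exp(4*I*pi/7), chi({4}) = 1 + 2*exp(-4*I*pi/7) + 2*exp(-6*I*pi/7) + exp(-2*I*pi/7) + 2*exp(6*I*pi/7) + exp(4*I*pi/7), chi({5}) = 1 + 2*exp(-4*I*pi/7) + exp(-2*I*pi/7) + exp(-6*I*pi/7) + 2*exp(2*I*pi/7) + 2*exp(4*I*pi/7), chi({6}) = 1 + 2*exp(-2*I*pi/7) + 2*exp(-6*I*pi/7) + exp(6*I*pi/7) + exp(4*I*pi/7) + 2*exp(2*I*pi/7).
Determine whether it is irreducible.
Not irreducible (reducible): <chi, chi> = 15 > 1.

Working: <chi, chi> = (1/|G|) sum_C |C| * |chi(C)|^2 = (1/7)[1*|9|^2 + 1*|1 + 2*exp(-2*I*pi/7) + exp(-4*I*pi/7) + exp(-6*I*pi/7) + 2*exp(6*I*pi/7) + 2*exp(2*I*pi/7)|^2 + 1*|1 + 2*exp(-4*I*pi/7) + 2*exp(-2*I*pi/7) + exp(6*I*pi/7) + exp(2*I*pi/7) + 2*exp(4*I*pi/7)|^2 + 1*|1 + exp(-4*I*pi/7) + 2*exp(-6*I*pi/7) + exp(2*I*pi/7) + 2*exp(6*I*pi/7) + 2*exp(4*I*pi/7)|^2 + 1*|1 + 2*exp(-4*I*pi/7) + 2*exp(-6*I*pi/7) + exp(-2*I*pi/7) + 2*exp(6*I*pi/7) + exp(4*I*pi/7)|^2 + 1*|1 + 2*exp(-4*I*pi/7) + exp(-2*I*pi/7) + exp(-6*I*pi/7) + 2*exp(2*I*pi/7) + 2*exp(4*I*pi/7)|^2 + 1*|1 + 2*exp(-2*I*pi/7) + 2*exp(-6*I*pi/7) + exp(6*I*pi/7) + exp(4*I*pi/7) + 2*exp(2*I*pi/7)|^2]
  = (1/7)[(81) + (15 + 13*exp(-4*I*pi/7) + 9*exp(-2*I*pi/7) + 11*exp(-6*I*pi/7) + 11*exp(6*I*pi/7) + 9*exp(2*I*pi/7) + 13*exp(4*I*pi/7)) + (15 + 9*exp(-4*I*pi/7) + 11*exp(-2*I*pi/7) + 13*exp(-6*I*pi/7) + 13*exp(6*I*pi/7) + 11*exp(2*I*pi/7) + 9*exp(4*I*pi/7)) + (15 + 11*exp(-4*I*pi/7) + 13*exp(-2*I*pi/7) + 9*exp(-6*I*pi/7) + 9*exp(6*I*pi/7) + 13*exp(2*I*pi/7) + 11*exp(4*I*pi/7)) + (15 + 11*exp(-4*I*pi/7) + 13*exp(-2*I*pi/7) + 9*exp(-6*I*pi/7) + 9*exp(6*I*pi/7) + 13*exp(2*I*pi/7) + 11*exp(4*I*pi/7)) + (15 + 9*exp(-4*I*pi/7) + 11*exp(-2*I*pi/7) + 13*exp(-6*I*pi/7) + 13*exp(6*I*pi/7) + 11*exp(2*I*pi/7) + 9*exp(4*I*pi/7)) + (15 + 13*exp(-4*I*pi/7) + 9*exp(-2*I*pi/7) + 11*exp(-6*I*pi/7) + 11*exp(6*I*pi/7) + 9*exp(2*I*pi/7) + 13*exp(4*I*pi/7))] = 105/7 = 15.
(Exp terms are combined using exp(i*s)*conj(exp(i*t)) = exp(i*(s-t)), and sums of them are collapsed using the identity that for every m > 1 the m distinct m-th roots of unity sum to 0, e.g. 1 + exp(2*I*pi/3) + exp(-2*I*pi/3) = 0.)
A character is irreducible iff <chi, chi> = 1, so this representation is reducible.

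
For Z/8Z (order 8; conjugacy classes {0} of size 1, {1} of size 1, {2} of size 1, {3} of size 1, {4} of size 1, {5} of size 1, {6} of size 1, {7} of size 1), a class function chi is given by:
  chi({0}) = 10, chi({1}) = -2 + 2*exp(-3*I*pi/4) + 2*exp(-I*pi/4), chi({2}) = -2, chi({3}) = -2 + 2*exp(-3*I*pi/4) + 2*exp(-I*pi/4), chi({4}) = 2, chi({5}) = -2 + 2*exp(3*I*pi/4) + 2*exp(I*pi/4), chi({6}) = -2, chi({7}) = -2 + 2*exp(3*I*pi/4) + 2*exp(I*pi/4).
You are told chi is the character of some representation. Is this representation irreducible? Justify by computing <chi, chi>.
Not irreducible (reducible): <chi, chi> = 20 > 1.

Proof sketch: <chi, chi> = (1/|G|) sum_C |C| * |chi(C)|^2 = (1/8)[1*|10|^2 + 1*|-2 + 2*exp(-3*I*pi/4) + 2*exp(-I*pi/4)|^2 + 1*|-2|^2 + 1*|-2 + 2*exp(-3*I*pi/4) + 2*exp(-I*pi/4)|^2 + 1*|2|^2 + 1*|-2 + 2*exp(3*I*pi/4) + 2*exp(I*pi/4)|^2 + 1*|-2|^2 + 1*|-2 + 2*exp(3*I*pi/4) + 2*exp(I*pi/4)|^2]
  = (1/8)[(100) + (12) + (4) + (12) + (4) + (12) + (4) + (12)] = 160/8 = 20.
(Exp terms are combined using exp(i*s)*conj(exp(i*t)) = exp(i*(s-t)), and sums of them are collapsed using the identity that for every m > 1 the m distinct m-th roots of unity sum to 0, e.g. 1 + exp(2*I*pi/3) + exp(-2*I*pi/3) = 0.)
A character is irreducible iff <chi, chi> = 1, so this representation is reducible.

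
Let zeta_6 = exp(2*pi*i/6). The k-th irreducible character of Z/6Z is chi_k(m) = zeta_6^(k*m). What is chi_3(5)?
chi_3(5) = zeta_6^15 = -1

Argument: chi_3(5) = zeta_6^(3*5) = zeta_6^15. Since zeta_6^6 = 1, this equals zeta_6^3 = exp(2*pi*i*3/6) = -1.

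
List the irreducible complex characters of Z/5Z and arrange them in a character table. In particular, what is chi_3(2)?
Character table of Z/5Z (irreps indexed chi_0,...,chi_4 with chi_k(m) = zeta_5^(k*m), zeta_5 = exp(2*pi*i/5)):
  irrep \ class  {0} (size 1)  {1} (size 1)    {2} (size 1)    {3} (size 1)    {4} (size 1)  
  chi_0          1             1               1               1               1             
  chi_1          1             exp(2*I*pi/5)   exp(4*I*pi/5)   exp(-4*I*pi/5)  exp(-2*I*pi/5)
  chi_2          1             exp(4*I*pi/5)   exp(-2*I*pi/5)  exp(2*I*pi/5)   exp(-4*I*pi/5)
  chi_3          1             exp(-4*I*pi/5)  exp(2*I*pi/5)   exp(-2*I*pi/5)  exp(4*I*pi/5) 
  chi_4          1             exp(-2*I*pi/5)  exp(-4*I*pi/5)  exp(4*I*pi/5)   exp(2*I*pi/5) 

Spot check: chi_3(2) = zeta_5^(3*2) = zeta_5^6 = exp(2*I*pi/5).

Proof sketch: Z/5Z is abelian, so all 5 irreducible complex representations are 1-dimensional. They are given by chi_k(m) = zeta_5^(k*m) for k = 0,...,4. Row orthogonality: sum_m chi_k(m) conj(chi_l(m)) = 5 * [k = l].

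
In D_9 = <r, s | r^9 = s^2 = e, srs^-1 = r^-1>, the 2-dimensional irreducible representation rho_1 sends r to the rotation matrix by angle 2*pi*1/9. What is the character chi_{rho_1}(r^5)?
chi_{rho_1}(r^5) = 2*cos(2*pi*1*5/9) = -2*cos(pi/9)

Justification: rho_1(r^5) is rotation by angle 2*pi*1*5/9, whose trace is 2*cos(2*pi*1*5/9) = -2*cos(pi/9).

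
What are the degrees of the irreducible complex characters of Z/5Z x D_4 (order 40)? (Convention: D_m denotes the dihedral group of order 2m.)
Dimensions: 1, 1, 1, 1, 1, 1, 1, 1, 1, 1, 1, 1, 1, 1, 1, 1, 1, 1, 1, 1, 2, 2, 2, 2, 2

Why: There are 25 irreducibles (= number of conjugacy classes). Their dimensions d_i satisfy sum d_i^2 = |G| = 40: 1 + 1 + 1 + 1 + 1 + 1 + 1 + 1 + 1 + 1 + 1 + 1 + 1 + 1 + 1 + 1 + 1 + 1 + 1 + 1 + 4 + 4 + 4 + 4 + 4 = 40. (For the product with Z/5Z: each of the 5 1-dim characters of Z/5Z tensors with each irrep of D_4, giving 5 copies of each D_4-dimension.)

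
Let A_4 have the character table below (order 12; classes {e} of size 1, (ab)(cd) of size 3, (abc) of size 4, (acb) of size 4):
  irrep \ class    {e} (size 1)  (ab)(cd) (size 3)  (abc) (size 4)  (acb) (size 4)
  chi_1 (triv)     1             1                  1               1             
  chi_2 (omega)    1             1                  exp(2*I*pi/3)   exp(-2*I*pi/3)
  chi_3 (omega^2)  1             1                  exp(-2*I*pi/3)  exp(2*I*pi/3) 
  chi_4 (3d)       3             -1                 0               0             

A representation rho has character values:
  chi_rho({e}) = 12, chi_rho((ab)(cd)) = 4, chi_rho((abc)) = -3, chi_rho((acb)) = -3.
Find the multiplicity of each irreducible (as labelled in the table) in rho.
Multiplicities: chi_1: 0, chi_2: 3, chi_3: 3, chi_4: 2.

Working: Use <chi_rho, chi> = (1/|G|) sum_C |C| * chi_rho(C) * conj(chi(C)) with |G| = 12 for each irreducible chi in the table:
  <chi_rho, chi_1> = (1/12)[1*(12)*conj(1) + 3*(4)*conj(1) + 4*(-3)*conj(1) + 4*(-3)*conj(1)]
      = (1/12)[(12) + (12) + (-12) + (-12)] = 0/12 = 0
  <chi_rho, chi_2> = (1/12)[1*(12)*conj(1) + 3*(4)*conj(1) + 4*(-3)*conj(exp(2*I*pi/3)) + 4*(-3)*conj(exp(-2*I*pi/3))]
      = (1/12)[(12) + (12) + (12 + 12*exp(2*I*pi/3)) + (12 + 12*exp(-2*I*pi/3))] = 36/12 = 3
  <chi_rho, chi_3> = (1/12)[1*(12)*conj(1) + 3*(4)*conj(1) + 4*(-3)*conj(exp(-2*I*pi/3)) + 4*(-3)*conj(exp(2*I*pi/3))]
      = (1/12)[(12) + (12) + (12 + 12*exp(-2*I*pi/3)) + (12 + 12*exp(2*I*pi/3))] = 36/12 = 3
  <chi_rho, chi_4> = (1/12)[1*(12)*conj(3) + 3*(4)*conj(-1) + 4*(-3)*conj(0) + 4*(-3)*conj(0)]
      = (1/12)[(36) + (-12) + (0) + (0)] = 24/12 = 2
(Exp terms are combined using exp(i*s)*conj(exp(i*t)) = exp(i*(s-t)), and sums of them are collapsed using the identity that for every m > 1 the m distinct m-th roots of unity sum to 0, e.g. 1 + exp(2*I*pi/3) + exp(-2*I*pi/3) = 0.)
Dimension check: dim(rho) = sum (mult * dim) = 0*1 + 3*1 + 3*1 + 2*3 = 12 = chi_rho(e) = 12.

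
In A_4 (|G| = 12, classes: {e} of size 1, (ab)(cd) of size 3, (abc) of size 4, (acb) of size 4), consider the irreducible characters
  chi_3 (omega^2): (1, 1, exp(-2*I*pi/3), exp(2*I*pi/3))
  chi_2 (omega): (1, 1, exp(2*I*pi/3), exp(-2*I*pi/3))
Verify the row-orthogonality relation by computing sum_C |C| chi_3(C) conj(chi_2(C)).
Sum = 0; so <chi_3, chi_2> = 0 (distinct irreducibles are orthogonal).

Reasoning: Compute term by term over conjugacy classes (|C| * chi_3(C) * conj(chi_2(C))):
  1*(1)*conj(1) + 3*(1)*conj(1) + 4*(exp(-2*I*pi/3))*conj(exp(2*I*pi/3)) + 4*(exp(2*I*pi/3))*conj(exp(-2*I*pi/3))
  = (1) + (3) + (4*exp(2*I*pi/3)) + (4*exp(-2*I*pi/3))
  = 0.
(Exp terms are combined using exp(i*s)*conj(exp(i*t)) = exp(i*(s-t)), and sums of them are collapsed using the identity that for every m > 1 the m distinct m-th roots of unity sum to 0, e.g. 1 + exp(2*I*pi/3) + exp(-2*I*pi/3) = 0.)
Dividing by |G| = 12 gives 0/12 = 0, matching the row-orthogonality relation <chi_3, chi_2> = [chi_3 = chi_2].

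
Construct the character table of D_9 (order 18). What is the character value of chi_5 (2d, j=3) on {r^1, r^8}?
Conjugacy classes: {e} of size 1, {r^1, r^8} of size 2, {r^2, r^7} of size 2, {r^3, r^6} of size 2, {r^4, r^5} of size 2, {s, sr, ..., sr^8} of size 9.
Character table:
  irrep \ class              {e} (size 1)  {r^1, r^8} (size 2)  {r^2, r^7} (size 2)  {r^3, r^6} (size 2)  {r^4, r^5} (size 2)  {s, sr, ..., sr^8} (size 9)
  chi_1 (triv)               1             1                    1                    1                    1                    1                          
  chi_2 (sign: r->1, s->-1)  1             1                    1                    1                    1                    -1                         
  chi_3 (2d, j=1)            2             2*cos(2*pi/9)        2*cos(4*pi/9)        -1                   -2*cos(pi/9)         0                          
  chi_4 (2d, j=2)            2             2*cos(4*pi/9)        -2*cos(pi/9)         -1                   2*cos(2*pi/9)        0                          
  chi_5 (2d, j=3)            2             -1                   -1                   2                    -1                   0                          
  chi_6 (2d, j=4)            2             -2*cos(pi/9)         2*cos(2*pi/9)        -1                   2*cos(4*pi/9)        0                          

Spot check: chi_5 (2d, j=3) on {r^1, r^8} = -1.

Argument: D_9 has order 2*9 = 18 with 6 conjugacy classes, hence 6 irreducibles. Sum of squared dims 1 + 1 + 4 + 4 + 4 + 4 = 18 = |G|. Linear characters come from the abelianisation; the 2-dimensional irreps have character r^k -> 2*cos(2*pi*j*k/9), reflections -> 0.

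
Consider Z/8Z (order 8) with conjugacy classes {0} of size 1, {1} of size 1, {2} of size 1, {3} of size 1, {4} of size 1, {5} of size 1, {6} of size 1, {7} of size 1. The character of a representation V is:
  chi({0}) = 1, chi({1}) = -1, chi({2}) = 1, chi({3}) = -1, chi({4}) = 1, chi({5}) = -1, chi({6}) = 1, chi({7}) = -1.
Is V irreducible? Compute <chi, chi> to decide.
Irreducible: <chi, chi> = 1.

Why: <chi, chi> = (1/|G|) sum_C |C| * |chi(C)|^2 = (1/8)[1*|1|^2 + 1*|-1|^2 + 1*|1|^2 + 1*|-1|^2 + 1*|1|^2 + 1*|-1|^2 + 1*|1|^2 + 1*|-1|^2]
  = (1/8)[(1) + (1) + (1) + (1) + (1) + (1) + (1) + (1)] = 8/8 = 1.
(Exp terms are combined using exp(i*s)*conj(exp(i*t)) = exp(i*(s-t)), and sums of them are collapsed using the identity that for every m > 1 the m distinct m-th roots of unity sum to 0, e.g. 1 + exp(2*I*pi/3) + exp(-2*I*pi/3) = 0.)
A character is irreducible iff <chi, chi> = 1, so this representation is irreducible.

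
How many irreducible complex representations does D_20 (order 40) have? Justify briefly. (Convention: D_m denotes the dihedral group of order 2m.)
13

Derivation: The number of irreducible complex representations of a finite group equals its number of conjugacy classes. D_20 has 13 conjugacy classes (n/2 + 3 for n even), so D_20 (order 40) has exactly 13 irreducible complex representations.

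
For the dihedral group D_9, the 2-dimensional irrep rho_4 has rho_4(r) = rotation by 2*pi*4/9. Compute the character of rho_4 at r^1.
chi_{rho_4}(r^1) = 2*cos(2*pi*4*1/9) = -2*cos(pi/9)

Working: rho_4(r^1) is rotation by angle 2*pi*4*1/9, whose trace is 2*cos(2*pi*4*1/9) = -2*cos(pi/9).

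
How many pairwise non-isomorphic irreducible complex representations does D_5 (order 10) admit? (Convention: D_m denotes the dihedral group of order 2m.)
4

Reasoning: The number of irreducible complex representations of a finite group equals its number of conjugacy classes. D_5 has 4 conjugacy classes ((n+3)/2 for n odd), so D_5 (order 10) has exactly 4 irreducible complex representations.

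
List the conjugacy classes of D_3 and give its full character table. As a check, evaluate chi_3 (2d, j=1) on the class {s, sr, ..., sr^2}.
Conjugacy classes: {e} of size 1, {r^1, r^2} of size 2, {s, sr, ..., sr^2} of size 3.
Character table:
  irrep \ class              {e} (size 1)  {r^1, r^2} (size 2)  {s, sr, ..., sr^2} (size 3)
  chi_1 (triv)               1             1                    1                          
  chi_2 (sign: r->1, s->-1)  1             1                    -1                         
  chi_3 (2d, j=1)            2             -1                   0                          

Spot check: chi_3 (2d, j=1) on {s, sr, ..., sr^2} = 0.

Argument: D_3 has order 2*3 = 6 with 3 conjugacy classes, hence 3 irreducibles. Sum of squared dims 1 + 1 + 4 = 6 = |G|. Linear characters come from the abelianisation; the 2-dimensional irreps have character r^k -> 2*cos(2*pi*j*k/3), reflections -> 0.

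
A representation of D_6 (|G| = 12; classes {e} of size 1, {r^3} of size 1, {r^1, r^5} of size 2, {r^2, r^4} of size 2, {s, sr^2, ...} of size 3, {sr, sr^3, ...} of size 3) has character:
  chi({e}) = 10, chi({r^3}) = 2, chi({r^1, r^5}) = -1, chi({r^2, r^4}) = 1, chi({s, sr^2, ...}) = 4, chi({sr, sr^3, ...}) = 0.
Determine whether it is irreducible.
Not irreducible (reducible): <chi, chi> = 13 > 1.

Reasoning: <chi, chi> = (1/|G|) sum_C |C| * |chi(C)|^2 = (1/12)[1*|10|^2 + 1*|2|^2 + 2*|-1|^2 + 2*|1|^2 + 3*|4|^2 + 3*|0|^2]
  = (1/12)[(100) + (4) + (2) + (2) + (48) + (0)] = 156/12 = 13.
A character is irreducible iff <chi, chi> = 1, so this representation is reducible.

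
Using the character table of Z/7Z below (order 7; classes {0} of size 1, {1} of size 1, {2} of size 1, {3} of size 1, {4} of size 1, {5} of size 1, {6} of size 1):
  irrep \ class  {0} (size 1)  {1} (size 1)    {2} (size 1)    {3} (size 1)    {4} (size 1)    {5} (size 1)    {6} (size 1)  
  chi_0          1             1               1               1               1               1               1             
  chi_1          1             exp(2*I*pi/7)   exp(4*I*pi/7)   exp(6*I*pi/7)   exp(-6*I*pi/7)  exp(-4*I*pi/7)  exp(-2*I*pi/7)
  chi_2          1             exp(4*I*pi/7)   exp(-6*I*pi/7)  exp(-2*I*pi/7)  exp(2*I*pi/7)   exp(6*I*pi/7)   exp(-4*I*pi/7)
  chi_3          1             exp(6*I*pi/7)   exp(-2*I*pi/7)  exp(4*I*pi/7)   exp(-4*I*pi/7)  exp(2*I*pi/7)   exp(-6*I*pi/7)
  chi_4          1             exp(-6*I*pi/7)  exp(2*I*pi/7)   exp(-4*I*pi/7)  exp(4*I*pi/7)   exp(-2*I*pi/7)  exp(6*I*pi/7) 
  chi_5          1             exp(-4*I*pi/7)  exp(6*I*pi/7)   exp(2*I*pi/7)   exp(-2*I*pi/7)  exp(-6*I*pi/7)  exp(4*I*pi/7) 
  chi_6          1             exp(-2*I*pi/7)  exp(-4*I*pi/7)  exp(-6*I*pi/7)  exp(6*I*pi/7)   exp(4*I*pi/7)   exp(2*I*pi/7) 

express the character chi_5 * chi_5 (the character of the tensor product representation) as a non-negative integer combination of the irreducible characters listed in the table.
chi_5 tensor chi_5 = chi_3 (all other irreducibles have multiplicity 0).

Why: The character of a tensor product is the pointwise product (chi_5 * chi_5)(C) = chi_5(C) * chi_5(C):
  {0}: (1)*(1), {1}: (exp(-4*I*pi/7))*(exp(-4*I*pi/7)), {2}: (exp(6*I*pi/7))*(exp(6*I*pi/7)), {3}: (exp(2*I*pi/7))*(exp(2*I*pi/7)), {4}: (exp(-2*I*pi/7))*(exp(-2*I*pi/7)), {5}: (exp(-6*I*pi/7))*(exp(-6*I*pi/7)), {6}: (exp(4*I*pi/7))*(exp(4*I*pi/7))
so (chi_5 * chi_5) takes values
  {0} -> 1, {1} -> exp(6*I*pi/7), {2} -> exp(-2*I*pi/7), {3} -> exp(4*I*pi/7), {4} -> exp(-4*I*pi/7), {5} -> exp(2*I*pi/7), {6} -> exp(-6*I*pi/7).
Now take the inner product of this character with each irreducible chi from the table, <chi_5*chi_5, chi> = (1/7) sum_C |C| (chi_5*chi_5)(C) conj(chi(C)):
  <chi_5*chi_5, chi_0> = (1/7)[1*(1)*conj(1) + 1*(exp(6*I*pi/7))*conj(1) + 1*(exp(-2*I*pi/7))*conj(1) + 1*(exp(4*I*pi/7))*conj(1) + 1*(exp(-4*I*pi/7))*conj(1) + 1*(exp(2*I*pi/7))*conj(1) + 1*(exp(-6*I*pi/7))*conj(1)]
      = (1/7)[(1) + (exp(6*I*pi/7)) + (exp(-2*I*pi/7)) + (exp(4*I*pi/7)) + (exp(-4*I*pi/7)) + (exp(2*I*pi/7)) + (exp(-6*I*pi/7))] = 0/7 = 0
  <chi_5*chi_5, chi_1> = (1/7)[1*(1)*conj(1) + 1*(exp(6*I*pi/7))*conj(exp(2*I*pi/7)) + 1*(exp(-2*I*pi/7))*conj(exp(4*I*pi/7)) + 1*(exp(4*I*pi/7))*conj(exp(6*I*pi/7)) + 1*(exp(-4*I*pi/7))*conj(exp(-6*I*pi/7)) + 1*(exp(2*I*pi/7))*conj(exp(-4*I*pi/7)) + 1*(exp(-6*I*pi/7))*conj(exp(-2*I*pi/7))]
      = (1/7)[(1) + (exp(4*I*pi/7)) + (exp(-6*I*pi/7)) + (exp(-2*I*pi/7)) + (exp(2*I*pi/7)) + (exp(6*I*pi/7)) + (exp(-4*I*pi/7))] = 0/7 = 0
  <chi_5*chi_5, chi_2> = (1/7)[1*(1)*conj(1) + 1*(exp(6*I*pi/7))*conj(exp(4*I*pi/7)) + 1*(exp(-2*I*pi/7))*conj(exp(-6*I*pi/7)) + 1*(exp(4*I*pi/7))*conj(exp(-2*I*pi/7)) + 1*(exp(-4*I*pi/7))*conj(exp(2*I*pi/7)) + 1*(exp(2*I*pi/7))*conj(exp(6*I*pi/7)) + 1*(exp(-6*I*pi/7))*conj(exp(-4*I*pi/7))]
      = (1/7)[(1) + (exp(2*I*pi/7)) + (exp(4*I*pi/7)) + (exp(6*I*pi/7)) + (exp(-6*I*pi/7)) + (exp(-4*I*pi/7)) + (exp(-2*I*pi/7))] = 0/7 = 0
  <chi_5*chi_5, chi_3> = (1/7)[1*(1)*conj(1) + 1*(exp(6*I*pi/7))*conj(exp(6*I*pi/7)) + 1*(exp(-2*I*pi/7))*conj(exp(-2*I*pi/7)) + 1*(exp(4*I*pi/7))*conj(exp(4*I*pi/7)) + 1*(exp(-4*I*pi/7))*conj(exp(-4*I*pi/7)) + 1*(exp(2*I*pi/7))*conj(exp(2*I*pi/7)) + 1*(exp(-6*I*pi/7))*conj(exp(-6*I*pi/7))]
      = (1/7)[(1) + (1) + (1) + (1) + (1) + (1) + (1)] = 7/7 = 1
  <chi_5*chi_5, chi_4> = (1/7)[1*(1)*conj(1) + 1*(exp(6*I*pi/7))*conj(exp(-6*I*pi/7)) + 1*(exp(-2*I*pi/7))*conj(exp(2*I*pi/7)) + 1*(exp(4*I*pi/7))*conj(exp(-4*I*pi/7)) + 1*(exp(-4*I*pi/7))*conj(exp(4*I*pi/7)) + 1*(exp(2*I*pi/7))*conj(exp(-2*I*pi/7)) + 1*(exp(-6*I*pi/7))*conj(exp(6*I*pi/7))]
      = (1/7)[(1) + (exp(-2*I*pi/7)) + (exp(-4*I*pi/7)) + (exp(-6*I*pi/7)) + (exp(6*I*pi/7)) + (exp(4*I*pi/7)) + (exp(2*I*pi/7))] = 0/7 = 0
  <chi_5*chi_5, chi_5> = (1/7)[1*(1)*conj(1) + 1*(exp(6*I*pi/7))*conj(exp(-4*I*pi/7)) + 1*(exp(-2*I*pi/7))*conj(exp(6*I*pi/7)) + 1*(exp(4*I*pi/7))*conj(exp(2*I*pi/7)) + 1*(exp(-4*I*pi/7))*conj(exp(-2*I*pi/7)) + 1*(exp(2*I*pi/7))*conj(exp(-6*I*pi/7)) + 1*(exp(-6*I*pi/7))*conj(exp(4*I*pi/7))]
      = (1/7)[(1) + (exp(-4*I*pi/7)) + (exp(6*I*pi/7)) + (exp(2*I*pi/7)) + (exp(-2*I*pi/7)) + (exp(-6*I*pi/7)) + (exp(4*I*pi/7))] = 0/7 = 0
  <chi_5*chi_5, chi_6> = (1/7)[1*(1)*conj(1) + 1*(exp(6*I*pi/7))*conj(exp(-2*I*pi/7)) + 1*(exp(-2*I*pi/7))*conj(exp(-4*I*pi/7)) + 1*(exp(4*I*pi/7))*conj(exp(-6*I*pi/7)) + 1*(exp(-4*I*pi/7))*conj(exp(6*I*pi/7)) + 1*(exp(2*I*pi/7))*conj(exp(4*I*pi/7)) + 1*(exp(-6*I*pi/7))*conj(exp(2*I*pi/7))]
      = (1/7)[(1) + (exp(-6*I*pi/7)) + (exp(2*I*pi/7)) + (exp(-4*I*pi/7)) + (exp(4*I*pi/7)) + (exp(-2*I*pi/7)) + (exp(6*I*pi/7))] = 0/7 = 0
(Exp terms are combined using exp(i*s)*conj(exp(i*t)) = exp(i*(s-t)), and sums of them are collapsed using the identity that for every m > 1 the m distinct m-th roots of unity sum to 0, e.g. 1 + exp(2*I*pi/3) + exp(-2*I*pi/3) = 0.)
Hence the multiplicities are chi_3: 1. Dimension check: dim(chi_5)*dim(chi_5) = 1*1 = 1 and sum (mult * dim) = 1*1 = 1.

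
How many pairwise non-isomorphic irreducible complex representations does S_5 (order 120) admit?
7

Working: The number of irreducible complex representations of a finite group equals its number of conjugacy classes. Conjugacy classes in S_5 correspond to cycle types, i.e. partitions of 5; there are p(5) = 7 of them, so S_5 (order 120) has exactly 7 irreducible complex representations.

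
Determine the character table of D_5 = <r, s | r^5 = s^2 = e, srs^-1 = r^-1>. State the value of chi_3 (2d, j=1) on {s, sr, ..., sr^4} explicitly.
Conjugacy classes: {e} of size 1, {r^1, r^4} of size 2, {r^2, r^3} of size 2, {s, sr, ..., sr^4} of size 5.
Character table:
  irrep \ class              {e} (size 1)  {r^1, r^4} (size 2)  {r^2, r^3} (size 2)  {s, sr, ..., sr^4} (size 5)
  chi_1 (triv)               1             1                    1                    1                          
  chi_2 (sign: r->1, s->-1)  1             1                    1                    -1                         
  chi_3 (2d, j=1)            2             -1/2 + sqrt(5)/2     -sqrt(5)/2 - 1/2     0                          
  chi_4 (2d, j=2)            2             -sqrt(5)/2 - 1/2     -1/2 + sqrt(5)/2     0                          

Spot check: chi_3 (2d, j=1) on {s, sr, ..., sr^4} = 0.

Details: D_5 has order 2*5 = 10 with 4 conjugacy classes, hence 4 irreducibles. Sum of squared dims 1 + 1 + 4 + 4 = 10 = |G|. Linear characters come from the abelianisation; the 2-dimensional irreps have character r^k -> 2*cos(2*pi*j*k/5), reflections -> 0.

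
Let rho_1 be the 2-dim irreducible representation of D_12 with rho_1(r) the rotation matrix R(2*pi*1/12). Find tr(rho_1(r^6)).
chi_{rho_1}(r^6) = 2*cos(2*pi*1*6/12) = -2

Argument: rho_1(r^6) is rotation by angle 2*pi*1*6/12, whose trace is 2*cos(2*pi*1*6/12) = -2.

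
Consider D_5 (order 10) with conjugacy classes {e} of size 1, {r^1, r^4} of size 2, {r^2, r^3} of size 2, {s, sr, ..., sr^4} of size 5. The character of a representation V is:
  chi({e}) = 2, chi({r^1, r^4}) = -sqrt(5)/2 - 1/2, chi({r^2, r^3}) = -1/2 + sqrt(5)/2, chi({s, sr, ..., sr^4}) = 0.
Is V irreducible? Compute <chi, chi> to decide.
Irreducible: <chi, chi> = 1.

Explanation: <chi, chi> = (1/|G|) sum_C |C| * |chi(C)|^2 = (1/10)[1*|2|^2 + 2*|-sqrt(5)/2 - 1/2|^2 + 2*|-1/2 + sqrt(5)/2|^2 + 5*|0|^2]
  = (1/10)[(4) + (sqrt(5) + 3) + (3 - sqrt(5)) + (0)] = 10/10 = 1.
A character is irreducible iff <chi, chi> = 1, so this representation is irreducible.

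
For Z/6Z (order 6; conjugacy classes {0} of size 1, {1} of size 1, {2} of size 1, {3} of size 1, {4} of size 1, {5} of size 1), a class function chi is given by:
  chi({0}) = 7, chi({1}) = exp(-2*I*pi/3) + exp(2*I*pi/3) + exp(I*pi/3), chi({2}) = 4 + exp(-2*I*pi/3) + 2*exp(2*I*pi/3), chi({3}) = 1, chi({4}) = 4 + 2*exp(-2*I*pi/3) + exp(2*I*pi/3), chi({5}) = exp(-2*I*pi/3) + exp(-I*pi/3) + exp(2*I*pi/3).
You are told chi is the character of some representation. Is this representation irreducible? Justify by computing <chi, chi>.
Not irreducible (reducible): <chi, chi> = 11 > 1.

Solution. <chi, chi> = (1/|G|) sum_C |C| * |chi(C)|^2 = (1/6)[1*|7|^2 + 1*|exp(-2*I*pi/3) + exp(2*I*pi/3) + exp(I*pi/3)|^2 + 1*|4 + exp(-2*I*pi/3) + 2*exp(2*I*pi/3)|^2 + 1*|1|^2 + 1*|4 + 2*exp(-2*I*pi/3) + exp(2*I*pi/3)|^2 + 1*|exp(-2*I*pi/3) + exp(-I*pi/3) + exp(2*I*pi/3)|^2]
  = (1/6)[(49) + (1) + (7) + (1) + (7) + (1)] = 66/6 = 11.
(Exp terms are combined using exp(i*s)*conj(exp(i*t)) = exp(i*(s-t)), and sums of them are collapsed using the identity that for every m > 1 the m distinct m-th roots of unity sum to 0, e.g. 1 + exp(2*I*pi/3) + exp(-2*I*pi/3) = 0.)
A character is irreducible iff <chi, chi> = 1, so this representation is reducible.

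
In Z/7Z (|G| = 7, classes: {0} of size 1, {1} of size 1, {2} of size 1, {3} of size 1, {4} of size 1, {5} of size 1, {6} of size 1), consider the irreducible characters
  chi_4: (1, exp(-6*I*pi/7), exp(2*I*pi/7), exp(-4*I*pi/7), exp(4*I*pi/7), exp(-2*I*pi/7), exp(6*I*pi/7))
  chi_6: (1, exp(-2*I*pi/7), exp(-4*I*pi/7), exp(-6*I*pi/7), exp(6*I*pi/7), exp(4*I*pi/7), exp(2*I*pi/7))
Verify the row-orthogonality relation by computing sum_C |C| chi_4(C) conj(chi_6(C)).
Sum = 0; so <chi_4, chi_6> = 0 (distinct irreducibles are orthogonal).

Derivation: Compute term by term over conjugacy classes (|C| * chi_4(C) * conj(chi_6(C))):
  1*(1)*conj(1) + 1*(exp(-6*I*pi/7))*conj(exp(-2*I*pi/7)) + 1*(exp(2*I*pi/7))*conj(exp(-4*I*pi/7)) + 1*(exp(-4*I*pi/7))*conj(exp(-6*I*pi/7)) + 1*(exp(4*I*pi/7))*conj(exp(6*I*pi/7)) + 1*(exp(-2*I*pi/7))*conj(exp(4*I*pi/7)) + 1*(exp(6*I*pi/7))*conj(exp(2*I*pi/7))
  = (1) + (exp(-4*I*pi/7)) + (exp(6*I*pi/7)) + (exp(2*I*pi/7)) + (exp(-2*I*pi/7)) + (exp(-6*I*pi/7)) + (exp(4*I*pi/7))
  = 0.
(Exp terms are combined using exp(i*s)*conj(exp(i*t)) = exp(i*(s-t)), and sums of them are collapsed using the identity that for every m > 1 the m distinct m-th roots of unity sum to 0, e.g. 1 + exp(2*I*pi/3) + exp(-2*I*pi/3) = 0.)
Dividing by |G| = 7 gives 0/7 = 0, matching the row-orthogonality relation <chi_4, chi_6> = [chi_4 = chi_6].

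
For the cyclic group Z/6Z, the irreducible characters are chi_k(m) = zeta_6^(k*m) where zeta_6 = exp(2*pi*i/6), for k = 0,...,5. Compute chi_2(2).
chi_2(2) = zeta_6^4 = exp(-2*I*pi/3)

Proof sketch: chi_2(2) = zeta_6^(2*2) = zeta_6^4. Since zeta_6^6 = 1, this equals zeta_6^4 = exp(2*pi*i*4/6) = exp(-2*I*pi/3).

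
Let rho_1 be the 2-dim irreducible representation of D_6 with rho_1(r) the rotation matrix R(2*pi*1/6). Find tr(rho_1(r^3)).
chi_{rho_1}(r^3) = 2*cos(2*pi*1*3/6) = -2

Working: rho_1(r^3) is rotation by angle 2*pi*1*3/6, whose trace is 2*cos(2*pi*1*3/6) = -2.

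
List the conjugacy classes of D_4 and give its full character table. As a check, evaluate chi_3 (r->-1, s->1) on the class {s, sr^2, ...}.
Conjugacy classes: {e} of size 1, {r^2} of size 1, {r^1, r^3} of size 2, {s, sr^2, ...} of size 2, {sr, sr^3, ...} of size 2.
Character table:
  irrep \ class              {e} (size 1)  {r^2} (size 1)  {r^1, r^3} (size 2)  {s, sr^2, ...} (size 2)  {sr, sr^3, ...} (size 2)
  chi_1 (triv)               1             1               1                    1                        1                       
  chi_2 (sign: r->1, s->-1)  1             1               1                    -1                       -1                      
  chi_3 (r->-1, s->1)        1             1               -1                   1                        -1                      
  chi_4 (r->-1, s->-1)       1             1               -1                   -1                       1                       
  chi_5 (2d, j=1)            2             -2              0                    0                        0                       

Spot check: chi_3 (r->-1, s->1) on {s, sr^2, ...} = 1.

Explanation: D_4 has order 2*4 = 8 with 5 conjugacy classes, hence 5 irreducibles. Sum of squared dims 1 + 1 + 1 + 1 + 4 = 8 = |G|. Linear characters come from the abelianisation; the 2-dimensional irreps have character r^k -> 2*cos(2*pi*j*k/4), reflections -> 0.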